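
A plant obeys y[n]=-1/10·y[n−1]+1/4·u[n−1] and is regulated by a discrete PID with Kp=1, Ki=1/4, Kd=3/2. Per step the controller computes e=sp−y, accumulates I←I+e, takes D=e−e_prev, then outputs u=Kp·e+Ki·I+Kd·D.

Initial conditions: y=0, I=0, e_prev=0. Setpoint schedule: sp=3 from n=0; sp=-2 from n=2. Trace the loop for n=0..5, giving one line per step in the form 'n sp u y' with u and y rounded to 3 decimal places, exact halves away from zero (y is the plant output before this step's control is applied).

0 3 8.250 0.000
1 3 -1.172 2.063
2 -2 -4.549 -0.499
3 -2 0.351 -1.087
4 -2 -4.290 0.196
5 -2 0.630 -1.092

(exact arithmetic carried between steps; '≈' marks a value shown rounded to 6 d.p. or computed from one; I and e_prev carry over from the previous line; the table rounds u and y to 3 d.p., halves away from zero)
n=0: y=0, sp=3, e=sp−y=3; I=3, D=e−e_prev=3; u=1·3+1/4·3+3/2·3=8.25; next y=-1/10·0+1/4·8.25=2.0625
n=1: y=2.0625, sp=3, e=sp−y=0.9375; I=3.9375, D=e−e_prev=-2.0625; u=1·0.9375+1/4·3.9375+3/2·(-2.0625)=-1.171875; next y=-1/10·2.0625+1/4·(-1.171875)≈-0.499219
n=2: y≈-0.499219, sp=-2, e=sp−y≈-1.500781; I≈2.436719, D=e−e_prev≈-2.438281; u=1·(-1.500781)+1/4·2.436719+3/2·(-2.438281)≈-4.549023; next y=-1/10·(-0.499219)+1/4·(-4.549023)≈-1.087334
n=3: y≈-1.087334, sp=-2, e=sp−y≈-0.912666; I≈1.524053, D=e−e_prev≈0.588115; u=1·(-0.912666)+1/4·1.524053+3/2·0.588115≈0.350520; next y=-1/10·(-1.087334)+1/4·0.350520≈0.196363
n=4: y≈0.196363, sp=-2, e=sp−y≈-2.196363; I≈-0.672311, D=e−e_prev≈-1.283697; u=1·(-2.196363)+1/4·(-0.672311)+3/2·(-1.283697)≈-4.289987; next y=-1/10·0.196363+1/4·(-4.289987)≈-1.092133
n=5: y≈-1.092133, sp=-2, e=sp−y≈-0.907867; I≈-1.580178, D=e−e_prev≈1.288497; u=1·(-0.907867)+1/4·(-1.580178)+3/2·1.288497≈0.629834; next y=-1/10·(-1.092133)+1/4·0.629834≈0.266672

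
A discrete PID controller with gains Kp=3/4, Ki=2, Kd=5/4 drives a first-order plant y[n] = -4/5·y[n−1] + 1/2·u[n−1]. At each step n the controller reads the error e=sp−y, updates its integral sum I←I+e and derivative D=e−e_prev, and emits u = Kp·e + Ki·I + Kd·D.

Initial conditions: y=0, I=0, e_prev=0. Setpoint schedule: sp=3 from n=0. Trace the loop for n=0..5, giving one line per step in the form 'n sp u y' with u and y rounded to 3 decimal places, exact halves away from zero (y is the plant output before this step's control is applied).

0 3 12.000 0.000
1 3 -9.750 6.000
2 3 54.450 -9.675
3 3 -118.354 34.965
4 3 361.972 -87.149
5 3 -961.788 250.705

(exact arithmetic carried between steps; '≈' marks a value shown rounded to 6 d.p. or computed from one; I and e_prev carry over from the previous line; the table rounds u and y to 3 d.p., halves away from zero)
n=0: y=0, sp=3, e=sp−y=3; I=3, D=e−e_prev=3; u=3/4·3+2·3+5/4·3=12; next y=-4/5·0+1/2·12=6
n=1: y=6, sp=3, e=sp−y=-3; I=0, D=e−e_prev=-6; u=3/4·(-3)+2·0+5/4·(-6)=-9.75; next y=-4/5·6+1/2·(-9.75)=-9.675
n=2: y=-9.675, sp=3, e=sp−y=12.675; I=12.675, D=e−e_prev=15.675; u=3/4·12.675+2·12.675+5/4·15.675=54.45; next y=-4/5·(-9.675)+1/2·54.45=34.965
n=3: y=34.965, sp=3, e=sp−y=-31.965; I=-19.29, D=e−e_prev=-44.64; u=3/4·(-31.965)+2·(-19.29)+5/4·(-44.64)=-118.35375; next y=-4/5·34.965+1/2·(-118.35375)=-87.148875
n=4: y=-87.148875, sp=3, e=sp−y=90.148875; I=70.858875, D=e−e_prev=122.113875; u=3/4·90.148875+2·70.858875+5/4·122.113875=361.97175; next y=-4/5·(-87.148875)+1/2·361.97175=250.704975
n=5: y=250.704975, sp=3, e=sp−y=-247.704975; I=-176.8461, D=e−e_prev=-337.85385; u=3/4·(-247.704975)+2·(-176.8461)+5/4·(-337.85385)≈-961.788244; next y=-4/5·250.704975+1/2·(-961.788244)≈-681.458102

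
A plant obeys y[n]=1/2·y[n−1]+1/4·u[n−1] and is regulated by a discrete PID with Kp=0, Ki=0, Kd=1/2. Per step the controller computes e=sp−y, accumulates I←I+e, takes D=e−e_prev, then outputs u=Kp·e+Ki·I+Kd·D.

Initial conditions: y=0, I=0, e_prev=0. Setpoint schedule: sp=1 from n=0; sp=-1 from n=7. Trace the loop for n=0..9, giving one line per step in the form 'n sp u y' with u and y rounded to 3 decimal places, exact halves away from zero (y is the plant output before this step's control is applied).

0 1 0.500 0.000
1 1 -0.063 0.125
2 1 0.039 0.047
3 1 0.007 0.033
4 1 0.007 0.018
5 1 0.004 0.011
6 1 0.002 0.006
7 -1 -0.999 0.004
8 -1 0.126 -0.248
9 -1 -0.078 -0.092

(exact arithmetic carried between steps; '≈' marks a value shown rounded to 6 d.p. or computed from one; I and e_prev carry over from the previous line; the table rounds u and y to 3 d.p., halves away from zero)
n=0: y=0, sp=1, e=sp−y=1; I=1, D=e−e_prev=1; u=0·1+0·1+1/2·1=0.5; next y=1/2·0+1/4·0.5=0.125
n=1: y=0.125, sp=1, e=sp−y=0.875; I=1.875, D=e−e_prev=-0.125; u=0·0.875+0·1.875+1/2·(-0.125)=-0.0625; next y=1/2·0.125+1/4·(-0.0625)=0.046875
n=2: y=0.046875, sp=1, e=sp−y=0.953125; I=2.828125, D=e−e_prev=0.078125; u=0·0.953125+0·2.828125+1/2·0.078125≈0.039063; next y=1/2·0.046875+1/4·0.039063≈0.033203
n=3: y≈0.033203, sp=1, e=sp−y≈0.966797; I≈3.794922, D=e−e_prev≈0.013672; u=0·0.966797+0·3.794922+1/2·0.013672≈0.006836; next y=1/2·0.033203+1/4·0.006836≈0.018311
n=4: y≈0.018311, sp=1, e=sp−y≈0.981689; I≈4.776611, D=e−e_prev≈0.014893; u=0·0.981689+0·4.776611+1/2·0.014893≈0.007446; next y=1/2·0.018311+1/4·0.007446≈0.011017
n=5: y≈0.011017, sp=1, e=sp−y≈0.988983; I≈5.765594, D=e−e_prev≈0.007294; u=0·0.988983+0·5.765594+1/2·0.007294≈0.003647; next y=1/2·0.011017+1/4·0.003647≈0.006420
n=6: y≈0.006420, sp=1, e=sp−y≈0.993580; I≈6.759174, D=e−e_prev≈0.004597; u=0·0.993580+0·6.759174+1/2·0.004597≈0.002298; next y=1/2·0.006420+1/4·0.002298≈0.003785
n=7: y≈0.003785, sp=-1, e=sp−y≈-1.003785; I≈5.755390, D=e−e_prev≈-1.997365; u=0·(-1.003785)+0·5.755390+1/2·(-1.997365)≈-0.998682; next y=1/2·0.003785+1/4·(-0.998682)≈-0.247778
n=8: y≈-0.247778, sp=-1, e=sp−y≈-0.752222; I≈5.003168, D=e−e_prev≈0.251563; u=0·(-0.752222)+0·5.003168+1/2·0.251563≈0.125781; next y=1/2·(-0.247778)+1/4·0.125781≈-0.092444
n=9: y≈-0.092444, sp=-1, e=sp−y≈-0.907556; I≈4.095612, D=e−e_prev≈-0.155334; u=0·(-0.907556)+0·4.095612+1/2·(-0.155334)≈-0.077667; next y=1/2·(-0.092444)+1/4·(-0.077667)≈-0.065639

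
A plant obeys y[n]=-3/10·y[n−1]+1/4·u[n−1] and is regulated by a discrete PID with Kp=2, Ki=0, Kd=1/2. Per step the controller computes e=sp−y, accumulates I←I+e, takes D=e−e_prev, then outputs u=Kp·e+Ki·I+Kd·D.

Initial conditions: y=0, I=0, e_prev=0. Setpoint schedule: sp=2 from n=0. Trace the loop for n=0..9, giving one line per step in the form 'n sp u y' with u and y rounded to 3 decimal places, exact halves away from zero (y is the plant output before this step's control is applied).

0 2 5.000 0.000
1 2 0.875 1.250
2 2 5.016 -0.156
3 2 0.670 1.301
4 2 5.207 -0.223
5 2 0.467 1.369
6 2 5.419 -0.294
7 2 0.246 1.443
8 2 5.650 -0.371
9 2 0.005 1.524

(exact arithmetic carried between steps; '≈' marks a value shown rounded to 6 d.p. or computed from one; I and e_prev carry over from the previous line; the table rounds u and y to 3 d.p., halves away from zero)
n=0: y=0, sp=2, e=sp−y=2; I=2, D=e−e_prev=2; u=2·2+0·2+1/2·2=5; next y=-3/10·0+1/4·5=1.25
n=1: y=1.25, sp=2, e=sp−y=0.75; I=2.75, D=e−e_prev=-1.25; u=2·0.75+0·2.75+1/2·(-1.25)=0.875; next y=-3/10·1.25+1/4·0.875=-0.15625
n=2: y=-0.15625, sp=2, e=sp−y=2.15625; I=4.90625, D=e−e_prev=1.40625; u=2·2.15625+0·4.90625+1/2·1.40625=5.015625; next y=-3/10·(-0.15625)+1/4·5.015625≈1.300781
n=3: y≈1.300781, sp=2, e=sp−y≈0.699219; I≈5.605469, D=e−e_prev≈-1.457031; u=2·0.699219+0·5.605469+1/2·(-1.457031)≈0.669922; next y=-3/10·1.300781+1/4·0.669922≈-0.222754
n=4: y≈-0.222754, sp=2, e=sp−y≈2.222754; I≈7.828223, D=e−e_prev≈1.523535; u=2·2.222754+0·7.828223+1/2·1.523535≈5.207275; next y=-3/10·(-0.222754)+1/4·5.207275≈1.368645
n=5: y≈1.368645, sp=2, e=sp−y≈0.631355; I≈8.459578, D=e−e_prev≈-1.591399; u=2·0.631355+0·8.459578+1/2·(-1.591399)≈0.467010; next y=-3/10·1.368645+1/4·0.467010≈-0.293841
n=6: y≈-0.293841, sp=2, e=sp−y≈2.293841; I≈10.753419, D=e−e_prev≈1.662486; u=2·2.293841+0·10.753419+1/2·1.662486≈5.418925; next y=-3/10·(-0.293841)+1/4·5.418925≈1.442883
n=7: y≈1.442883, sp=2, e=sp−y≈0.557117; I≈11.310535, D=e−e_prev≈-1.736724; u=2·0.557117+0·11.310535+1/2·(-1.736724)≈0.245871; next y=-3/10·1.442883+1/4·0.245871≈-0.371397
n=8: y≈-0.371397, sp=2, e=sp−y≈2.371397; I≈13.681932, D=e−e_prev≈1.814281; u=2·2.371397+0·13.681932+1/2·1.814281≈5.649935; next y=-3/10·(-0.371397)+1/4·5.649935≈1.523903
n=9: y≈1.523903, sp=2, e=sp−y≈0.476097; I≈14.158029, D=e−e_prev≈-1.895300; u=2·0.476097+0·14.158029+1/2·(-1.895300)≈0.004544; next y=-3/10·1.523903+1/4·0.004544≈-0.456035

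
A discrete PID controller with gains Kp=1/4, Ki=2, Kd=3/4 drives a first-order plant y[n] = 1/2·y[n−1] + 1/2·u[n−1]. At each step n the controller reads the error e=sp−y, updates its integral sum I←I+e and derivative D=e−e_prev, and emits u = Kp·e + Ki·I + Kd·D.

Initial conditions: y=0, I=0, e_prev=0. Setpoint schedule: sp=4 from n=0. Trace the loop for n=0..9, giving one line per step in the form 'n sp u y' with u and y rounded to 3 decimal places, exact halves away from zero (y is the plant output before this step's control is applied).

(exact arithmetic carried between steps; '≈' marks a value shown rounded to 6 d.p. or computed from one; I and e_prev carry over from the previous line; the table rounds u and y to 3 d.p., halves away from zero)
n=0: y=0, sp=4, e=sp−y=4; I=4, D=e−e_prev=4; u=1/4·4+2·4+3/4·4=12; next y=1/2·0+1/2·12=6
n=1: y=6, sp=4, e=sp−y=-2; I=2, D=e−e_prev=-6; u=1/4·(-2)+2·2+3/4·(-6)=-1; next y=1/2·6+1/2·(-1)=2.5
n=2: y=2.5, sp=4, e=sp−y=1.5; I=3.5, D=e−e_prev=3.5; u=1/4·1.5+2·3.5+3/4·3.5=10; next y=1/2·2.5+1/2·10=6.25
n=3: y=6.25, sp=4, e=sp−y=-2.25; I=1.25, D=e−e_prev=-3.75; u=1/4·(-2.25)+2·1.25+3/4·(-3.75)=-0.875; next y=1/2·6.25+1/2·(-0.875)=2.6875
n=4: y=2.6875, sp=4, e=sp−y=1.3125; I=2.5625, D=e−e_prev=3.5625; u=1/4·1.3125+2·2.5625+3/4·3.5625=8.125; next y=1/2·2.6875+1/2·8.125=5.40625
n=5: y=5.40625, sp=4, e=sp−y=-1.40625; I=1.15625, D=e−e_prev=-2.71875; u=1/4·(-1.40625)+2·1.15625+3/4·(-2.71875)=-0.078125; next y=1/2·5.40625+1/2·(-0.078125)≈2.664063
n=6: y≈2.664063, sp=4, e=sp−y≈1.335938; I≈2.492188, D=e−e_prev≈2.742188; u=1/4·1.335938+2·2.492188+3/4·2.742188≈7.375; next y=1/2·2.664063+1/2·7.375≈5.019531
n=7: y≈5.019531, sp=4, e=sp−y≈-1.019531; I≈1.472656, D=e−e_prev≈-2.355469; u=1/4·(-1.019531)+2·1.472656+3/4·(-2.355469)≈0.923828; next y=1/2·5.019531+1/2·0.923828≈2.971680
n=8: y≈2.971680, sp=4, e=sp−y≈1.028320; I≈2.500977, D=e−e_prev≈2.047852; u=1/4·1.028320+2·2.500977+3/4·2.047852≈6.794922; next y=1/2·2.971680+1/2·6.794922≈4.883301
n=9: y≈4.883301, sp=4, e=sp−y≈-0.883301; I≈1.617676, D=e−e_prev≈-1.911621; u=1/4·(-0.883301)+2·1.617676+3/4·(-1.911621)≈1.580811; next y=1/2·4.883301+1/2·1.580811≈3.232056

0 4 12.000 0.000
1 4 -1.000 6.000
2 4 10.000 2.500
3 4 -0.875 6.250
4 4 8.125 2.688
5 4 -0.078 5.406
6 4 7.375 2.664
7 4 0.924 5.020
8 4 6.795 2.972
9 4 1.581 4.883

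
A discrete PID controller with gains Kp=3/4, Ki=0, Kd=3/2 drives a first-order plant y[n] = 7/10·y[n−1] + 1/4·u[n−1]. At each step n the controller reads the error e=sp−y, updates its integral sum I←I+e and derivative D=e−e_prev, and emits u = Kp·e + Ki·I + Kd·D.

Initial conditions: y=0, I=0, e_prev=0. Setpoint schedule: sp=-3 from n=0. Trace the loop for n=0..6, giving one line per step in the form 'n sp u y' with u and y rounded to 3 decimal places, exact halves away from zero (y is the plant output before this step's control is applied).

(exact arithmetic carried between steps; '≈' marks a value shown rounded to 6 d.p. or computed from one; I and e_prev carry over from the previous line; the table rounds u and y to 3 d.p., halves away from zero)
n=0: y=0, sp=-3, e=sp−y=-3; I=-3, D=e−e_prev=-3; u=3/4·(-3)+0·(-3)+3/2·(-3)=-6.75; next y=7/10·0+1/4·(-6.75)=-1.6875
n=1: y=-1.6875, sp=-3, e=sp−y=-1.3125; I=-4.3125, D=e−e_prev=1.6875; u=3/4·(-1.3125)+0·(-4.3125)+3/2·1.6875=1.546875; next y=7/10·(-1.6875)+1/4·1.546875≈-0.794531
n=2: y≈-0.794531, sp=-3, e=sp−y≈-2.205469; I≈-6.517969, D=e−e_prev≈-0.892969; u=3/4·(-2.205469)+0·(-6.517969)+3/2·(-0.892969)≈-2.993555; next y=7/10·(-0.794531)+1/4·(-2.993555)≈-1.304561
n=3: y≈-1.304561, sp=-3, e=sp−y≈-1.695439; I≈-8.213408, D=e−e_prev≈0.510029; u=3/4·(-1.695439)+0·(-8.213408)+3/2·0.510029≈-0.506536; next y=7/10·(-1.304561)+1/4·(-0.506536)≈-1.039826
n=4: y≈-1.039826, sp=-3, e=sp−y≈-1.960174; I≈-10.173582, D=e−e_prev≈-0.264734; u=3/4·(-1.960174)+0·(-10.173582)+3/2·(-0.264734)≈-1.867232; next y=7/10·(-1.039826)+1/4·(-1.867232)≈-1.194686
n=5: y≈-1.194686, sp=-3, e=sp−y≈-1.805314; I≈-11.978896, D=e−e_prev≈0.154860; u=3/4·(-1.805314)+0·(-11.978896)+3/2·0.154860≈-1.121695; next y=7/10·(-1.194686)+1/4·(-1.121695)≈-1.116704
n=6: y≈-1.116704, sp=-3, e=sp−y≈-1.883296; I≈-13.862191, D=e−e_prev≈-0.077982; u=3/4·(-1.883296)+0·(-13.862191)+3/2·(-0.077982)≈-1.529445; next y=7/10·(-1.116704)+1/4·(-1.529445)≈-1.164054

0 -3 -6.750 0.000
1 -3 1.547 -1.688
2 -3 -2.994 -0.795
3 -3 -0.507 -1.305
4 -3 -1.867 -1.040
5 -3 -1.122 -1.195
6 -3 -1.529 -1.117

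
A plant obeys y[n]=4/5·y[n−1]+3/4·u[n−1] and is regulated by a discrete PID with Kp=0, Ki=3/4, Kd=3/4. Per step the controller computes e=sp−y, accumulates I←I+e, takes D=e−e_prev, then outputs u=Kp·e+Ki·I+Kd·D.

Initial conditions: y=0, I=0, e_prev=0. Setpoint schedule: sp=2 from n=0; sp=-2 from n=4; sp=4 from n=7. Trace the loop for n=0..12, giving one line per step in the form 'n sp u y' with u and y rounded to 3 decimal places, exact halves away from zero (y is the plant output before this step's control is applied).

(exact arithmetic carried between steps; '≈' marks a value shown rounded to 6 d.p. or computed from one; I and e_prev carry over from the previous line; the table rounds u and y to 3 d.p., halves away from zero)
n=0: y=0, sp=2, e=sp−y=2; I=2, D=e−e_prev=2; u=0·2+3/4·2+3/4·2=3; next y=4/5·0+3/4·3=2.25
n=1: y=2.25, sp=2, e=sp−y=-0.25; I=1.75, D=e−e_prev=-2.25; u=0·(-0.25)+3/4·1.75+3/4·(-2.25)=-0.375; next y=4/5·2.25+3/4·(-0.375)=1.51875
n=2: y=1.51875, sp=2, e=sp−y=0.48125; I=2.23125, D=e−e_prev=0.73125; u=0·0.48125+3/4·2.23125+3/4·0.73125=2.221875; next y=4/5·1.51875+3/4·2.221875≈2.881406
n=3: y≈2.881406, sp=2, e=sp−y≈-0.881406; I≈1.349844, D=e−e_prev≈-1.362656; u=0·(-0.881406)+3/4·1.349844+3/4·(-1.362656)≈-0.009609; next y=4/5·2.881406+3/4·(-0.009609)≈2.297918
n=4: y≈2.297918, sp=-2, e=sp−y≈-4.297918; I≈-2.948074, D=e−e_prev≈-3.416512; u=0·(-4.297918)+3/4·(-2.948074)+3/4·(-3.416512)≈-4.773439; next y=4/5·2.297918+3/4·(-4.773439)≈-1.741745
n=5: y≈-1.741745, sp=-2, e=sp−y≈-0.258255; I≈-3.206329, D=e−e_prev≈4.039663; u=0·(-0.258255)+3/4·(-3.206329)+3/4·4.039663≈0.625001; next y=4/5·(-1.741745)+3/4·0.625001≈-0.924646
n=6: y≈-0.924646, sp=-2, e=sp−y≈-1.075354; I≈-4.281683, D=e−e_prev≈-0.817100; u=0·(-1.075354)+3/4·(-4.281683)+3/4·(-0.817100)≈-3.824087; next y=4/5·(-0.924646)+3/4·(-3.824087)≈-3.607782
n=7: y≈-3.607782, sp=4, e=sp−y≈7.607782; I≈3.326099, D=e−e_prev≈8.683136; u=0·7.607782+3/4·3.326099+3/4·8.683136≈9.006926; next y=4/5·(-3.607782)+3/4·9.006926≈3.868969
n=8: y≈3.868969, sp=4, e=sp−y≈0.131031; I≈3.457130, D=e−e_prev≈-7.476751; u=0·0.131031+3/4·3.457130+3/4·(-7.476751)≈-3.014716; next y=4/5·3.868969+3/4·(-3.014716)≈0.834138
n=9: y≈0.834138, sp=4, e=sp−y≈3.165862; I≈6.622991, D=e−e_prev≈3.034831; u=0·3.165862+3/4·6.622991+3/4·3.034831≈7.243367; next y=4/5·0.834138+3/4·7.243367≈6.099836
n=10: y≈6.099836, sp=4, e=sp−y≈-2.099836; I≈4.523156, D=e−e_prev≈-5.265697; u=0·(-2.099836)+3/4·4.523156+3/4·(-5.265697)≈-0.556906; next y=4/5·6.099836+3/4·(-0.556906)≈4.462189
n=11: y≈4.462189, sp=4, e=sp−y≈-0.462189; I≈4.060967, D=e−e_prev≈1.637647; u=0·(-0.462189)+3/4·4.060967+3/4·1.637647≈4.273960; next y=4/5·4.462189+3/4·4.273960≈6.775221
n=12: y≈6.775221, sp=4, e=sp−y≈-2.775221; I≈1.285746, D=e−e_prev≈-2.313032; u=0·(-2.775221)+3/4·1.285746+3/4·(-2.313032)≈-0.770465; next y=4/5·6.775221+3/4·(-0.770465)≈4.842328

0 2 3.000 0.000
1 2 -0.375 2.250
2 2 2.222 1.519
3 2 -0.010 2.881
4 -2 -4.773 2.298
5 -2 0.625 -1.742
6 -2 -3.824 -0.925
7 4 9.007 -3.608
8 4 -3.015 3.869
9 4 7.243 0.834
10 4 -0.557 6.100
11 4 4.274 4.462
12 4 -0.770 6.775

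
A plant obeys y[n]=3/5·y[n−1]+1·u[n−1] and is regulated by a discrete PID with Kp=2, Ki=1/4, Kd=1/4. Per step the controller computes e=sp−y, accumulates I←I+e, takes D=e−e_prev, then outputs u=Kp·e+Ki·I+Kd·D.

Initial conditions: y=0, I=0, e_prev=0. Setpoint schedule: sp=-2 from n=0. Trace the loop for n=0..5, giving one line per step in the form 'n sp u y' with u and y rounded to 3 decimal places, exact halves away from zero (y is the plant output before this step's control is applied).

(exact arithmetic carried between steps; '≈' marks a value shown rounded to 6 d.p. or computed from one; I and e_prev carry over from the previous line; the table rounds u and y to 3 d.p., halves away from zero)
n=0: y=0, sp=-2, e=sp−y=-2; I=-2, D=e−e_prev=-2; u=2·(-2)+1/4·(-2)+1/4·(-2)=-5; next y=3/5·0+1·(-5)=-5
n=1: y=-5, sp=-2, e=sp−y=3; I=1, D=e−e_prev=5; u=2·3+1/4·1+1/4·5=7.5; next y=3/5·(-5)+1·7.5=4.5
n=2: y=4.5, sp=-2, e=sp−y=-6.5; I=-5.5, D=e−e_prev=-9.5; u=2·(-6.5)+1/4·(-5.5)+1/4·(-9.5)=-16.75; next y=3/5·4.5+1·(-16.75)=-14.05
n=3: y=-14.05, sp=-2, e=sp−y=12.05; I=6.55, D=e−e_prev=18.55; u=2·12.05+1/4·6.55+1/4·18.55=30.375; next y=3/5·(-14.05)+1·30.375=21.945
n=4: y=21.945, sp=-2, e=sp−y=-23.945; I=-17.395, D=e−e_prev=-35.995; u=2·(-23.945)+1/4·(-17.395)+1/4·(-35.995)=-61.2375; next y=3/5·21.945+1·(-61.2375)=-48.0705
n=5: y=-48.0705, sp=-2, e=sp−y=46.0705; I=28.6755, D=e−e_prev=70.0155; u=2·46.0705+1/4·28.6755+1/4·70.0155=116.81375; next y=3/5·(-48.0705)+1·116.81375=87.97145

0 -2 -5.000 0.000
1 -2 7.500 -5.000
2 -2 -16.750 4.500
3 -2 30.375 -14.050
4 -2 -61.238 21.945
5 -2 116.814 -48.071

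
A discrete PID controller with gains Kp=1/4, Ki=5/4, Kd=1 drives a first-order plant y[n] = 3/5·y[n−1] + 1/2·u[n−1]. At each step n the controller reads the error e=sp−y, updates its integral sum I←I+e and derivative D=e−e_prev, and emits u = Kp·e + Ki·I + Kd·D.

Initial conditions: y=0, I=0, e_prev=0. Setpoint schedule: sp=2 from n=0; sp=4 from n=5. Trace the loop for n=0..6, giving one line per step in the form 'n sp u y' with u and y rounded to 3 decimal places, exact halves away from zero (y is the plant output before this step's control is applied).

(exact arithmetic carried between steps; '≈' marks a value shown rounded to 6 d.p. or computed from one; I and e_prev carry over from the previous line; the table rounds u and y to 3 d.p., halves away from zero)
n=0: y=0, sp=2, e=sp−y=2; I=2, D=e−e_prev=2; u=1/4·2+5/4·2+1·2=5; next y=3/5·0+1/2·5=2.5
n=1: y=2.5, sp=2, e=sp−y=-0.5; I=1.5, D=e−e_prev=-2.5; u=1/4·(-0.5)+5/4·1.5+1·(-2.5)=-0.75; next y=3/5·2.5+1/2·(-0.75)=1.125
n=2: y=1.125, sp=2, e=sp−y=0.875; I=2.375, D=e−e_prev=1.375; u=1/4·0.875+5/4·2.375+1·1.375=4.5625; next y=3/5·1.125+1/2·4.5625=2.95625
n=3: y=2.95625, sp=2, e=sp−y=-0.95625; I=1.41875, D=e−e_prev=-1.83125; u=1/4·(-0.95625)+5/4·1.41875+1·(-1.83125)=-0.296875; next y=3/5·2.95625+1/2·(-0.296875)≈1.625313
n=4: y≈1.625313, sp=2, e=sp−y≈0.374688; I≈1.793438, D=e−e_prev≈1.330938; u=1/4·0.374688+5/4·1.793438+1·1.330938≈3.666406; next y=3/5·1.625313+1/2·3.666406≈2.808391
n=5: y≈2.808391, sp=4, e=sp−y≈1.191609; I≈2.985047, D=e−e_prev≈0.816922; u=1/4·1.191609+5/4·2.985047+1·0.816922≈4.846133; next y=3/5·2.808391+1/2·4.846133≈4.108101
n=6: y≈4.108101, sp=4, e=sp−y≈-0.108101; I≈2.876946, D=e−e_prev≈-1.299710; u=1/4·(-0.108101)+5/4·2.876946+1·(-1.299710)≈2.269447; next y=3/5·4.108101+1/2·2.269447≈3.599584

0 2 5.000 0.000
1 2 -0.750 2.500
2 2 4.563 1.125
3 2 -0.297 2.956
4 2 3.666 1.625
5 4 4.846 2.808
6 4 2.269 4.108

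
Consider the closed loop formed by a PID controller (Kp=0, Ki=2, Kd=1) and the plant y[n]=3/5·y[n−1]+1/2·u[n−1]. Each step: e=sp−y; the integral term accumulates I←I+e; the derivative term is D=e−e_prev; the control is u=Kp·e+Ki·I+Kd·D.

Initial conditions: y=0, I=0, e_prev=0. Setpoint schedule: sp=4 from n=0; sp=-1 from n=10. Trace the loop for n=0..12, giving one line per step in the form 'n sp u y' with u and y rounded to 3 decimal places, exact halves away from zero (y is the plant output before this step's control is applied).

0 4 12.000 0.000
1 4 -2.000 6.000
2 4 10.200 2.600
3 4 -2.580 6.660
4 4 8.022 2.706
5 4 -2.130 5.635
6 4 7.486 2.316
7 4 -0.914 5.132
8 4 7.168 2.622
9 4 -0.192 5.157
10 -1 -8.495 2.998
11 -1 2.690 -2.448
12 -1 -6.833 -0.124

(exact arithmetic carried between steps; '≈' marks a value shown rounded to 6 d.p. or computed from one; I and e_prev carry over from the previous line; the table rounds u and y to 3 d.p., halves away from zero)
n=0: y=0, sp=4, e=sp−y=4; I=4, D=e−e_prev=4; u=0·4+2·4+1·4=12; next y=3/5·0+1/2·12=6
n=1: y=6, sp=4, e=sp−y=-2; I=2, D=e−e_prev=-6; u=0·(-2)+2·2+1·(-6)=-2; next y=3/5·6+1/2·(-2)=2.6
n=2: y=2.6, sp=4, e=sp−y=1.4; I=3.4, D=e−e_prev=3.4; u=0·1.4+2·3.4+1·3.4=10.2; next y=3/5·2.6+1/2·10.2=6.66
n=3: y=6.66, sp=4, e=sp−y=-2.66; I=0.74, D=e−e_prev=-4.06; u=0·(-2.66)+2·0.74+1·(-4.06)=-2.58; next y=3/5·6.66+1/2·(-2.58)=2.706
n=4: y=2.706, sp=4, e=sp−y=1.294; I=2.034, D=e−e_prev=3.954; u=0·1.294+2·2.034+1·3.954=8.022; next y=3/5·2.706+1/2·8.022=5.6346
n=5: y=5.6346, sp=4, e=sp−y=-1.6346; I=0.3994, D=e−e_prev=-2.9286; u=0·(-1.6346)+2·0.3994+1·(-2.9286)=-2.1298; next y=3/5·5.6346+1/2·(-2.1298)=2.31586
n=6: y=2.31586, sp=4, e=sp−y=1.68414; I=2.08354, D=e−e_prev=3.31874; u=0·1.68414+2·2.08354+1·3.31874=7.48582; next y=3/5·2.31586+1/2·7.48582=5.132426
n=7: y=5.132426, sp=4, e=sp−y=-1.132426; I=0.951114, D=e−e_prev=-2.816566; u=0·(-1.132426)+2·0.951114+1·(-2.816566)=-0.914338; next y=3/5·5.132426+1/2·(-0.914338)≈2.622287
n=8: y≈2.622287, sp=4, e=sp−y≈1.377713; I≈2.328827, D=e−e_prev≈2.510139; u=0·1.377713+2·2.328827+1·2.510139≈7.167794; next y=3/5·2.622287+1/2·7.167794≈5.157269
n=9: y≈5.157269, sp=4, e=sp−y≈-1.157269; I≈1.171558, D=e−e_prev≈-2.534982; u=0·(-1.157269)+2·1.171558+1·(-2.534982)≈-0.191866; next y=3/5·5.157269+1/2·(-0.191866)≈2.998429
n=10: y≈2.998429, sp=-1, e=sp−y≈-3.998429; I≈-2.826870, D=e−e_prev≈-2.841159; u=0·(-3.998429)+2·(-2.826870)+1·(-2.841159)≈-8.494900; next y=3/5·2.998429+1/2·(-8.494900)≈-2.448393
n=11: y≈-2.448393, sp=-1, e=sp−y≈1.448393; I≈-1.378477, D=e−e_prev≈5.446821; u=0·1.448393+2·(-1.378477)+1·5.446821≈2.689867; next y=3/5·(-2.448393)+1/2·2.689867≈-0.124102
n=12: y≈-0.124102, sp=-1, e=sp−y≈-0.875898; I≈-2.254375, D=e−e_prev≈-2.324290; u=0·(-0.875898)+2·(-2.254375)+1·(-2.324290)≈-6.833040; next y=3/5·(-0.124102)+1/2·(-6.833040)≈-3.490982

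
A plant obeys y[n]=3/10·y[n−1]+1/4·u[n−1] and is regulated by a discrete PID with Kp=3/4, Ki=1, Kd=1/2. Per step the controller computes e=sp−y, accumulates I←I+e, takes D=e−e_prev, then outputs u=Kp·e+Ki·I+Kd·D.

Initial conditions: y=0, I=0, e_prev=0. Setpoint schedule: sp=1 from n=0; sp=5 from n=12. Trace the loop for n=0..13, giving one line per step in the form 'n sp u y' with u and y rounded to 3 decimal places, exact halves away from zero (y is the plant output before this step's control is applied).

0 1 2.250 0.000
1 1 1.484 0.563
2 1 2.254 0.540
3 1 2.285 0.725
4 1 2.510 0.789
5 1 2.583 0.864
6 1 2.665 0.905
7 1 2.707 0.938
8 1 2.740 0.958
9 1 2.760 0.972
10 1 2.774 0.982
11 1 2.782 0.988
12 5 11.789 0.992
13 5 8.730 3.245

(exact arithmetic carried between steps; '≈' marks a value shown rounded to 6 d.p. or computed from one; I and e_prev carry over from the previous line; the table rounds u and y to 3 d.p., halves away from zero)
n=0: y=0, sp=1, e=sp−y=1; I=1, D=e−e_prev=1; u=3/4·1+1·1+1/2·1=2.25; next y=3/10·0+1/4·2.25=0.5625
n=1: y=0.5625, sp=1, e=sp−y=0.4375; I=1.4375, D=e−e_prev=-0.5625; u=3/4·0.4375+1·1.4375+1/2·(-0.5625)=1.484375; next y=3/10·0.5625+1/4·1.484375≈0.539844
n=2: y≈0.539844, sp=1, e=sp−y≈0.460156; I≈1.897656, D=e−e_prev≈0.022656; u=3/4·0.460156+1·1.897656+1/2·0.022656≈2.254102; next y=3/10·0.539844+1/4·2.254102≈0.725479
n=3: y≈0.725479, sp=1, e=sp−y≈0.274521; I≈2.172178, D=e−e_prev≈-0.185635; u=3/4·0.274521+1·2.172178+1/2·(-0.185635)≈2.285251; next y=3/10·0.725479+1/4·2.285251≈0.788956
n=4: y≈0.788956, sp=1, e=sp−y≈0.211044; I≈2.383221, D=e−e_prev≈-0.063478; u=3/4·0.211044+1·2.383221+1/2·(-0.063478)≈2.509765; next y=3/10·0.788956+1/4·2.509765≈0.864128
n=5: y≈0.864128, sp=1, e=sp−y≈0.135872; I≈2.519093, D=e−e_prev≈-0.075172; u=3/4·0.135872+1·2.519093+1/2·(-0.075172)≈2.583411; next y=3/10·0.864128+1/4·2.583411≈0.905091
n=6: y≈0.905091, sp=1, e=sp−y≈0.094909; I≈2.614002, D=e−e_prev≈-0.040963; u=3/4·0.094909+1·2.614002+1/2·(-0.040963)≈2.664702; next y=3/10·0.905091+1/4·2.664702≈0.937703
n=7: y≈0.937703, sp=1, e=sp−y≈0.062297; I≈2.676299, D=e−e_prev≈-0.032612; u=3/4·0.062297+1·2.676299+1/2·(-0.032612)≈2.706716; next y=3/10·0.937703+1/4·2.706716≈0.957990
n=8: y≈0.957990, sp=1, e=sp−y≈0.042010; I≈2.718309, D=e−e_prev≈-0.020287; u=3/4·0.042010+1·2.718309+1/2·(-0.020287)≈2.739673; next y=3/10·0.957990+1/4·2.739673≈0.972315
n=9: y≈0.972315, sp=1, e=sp−y≈0.027685; I≈2.745994, D=e−e_prev≈-0.014325; u=3/4·0.027685+1·2.745994+1/2·(-0.014325)≈2.759595; next y=3/10·0.972315+1/4·2.759595≈0.981593
n=10: y≈0.981593, sp=1, e=sp−y≈0.018407; I≈2.764401, D=e−e_prev≈-0.009278; u=3/4·0.018407+1·2.764401+1/2·(-0.009278)≈2.773567; next y=3/10·0.981593+1/4·2.773567≈0.987870
n=11: y≈0.987870, sp=1, e=sp−y≈0.012130; I≈2.776531, D=e−e_prev≈-0.006276; u=3/4·0.012130+1·2.776531+1/2·(-0.006276)≈2.782491; next y=3/10·0.987870+1/4·2.782491≈0.991984
n=12: y≈0.991984, sp=5, e=sp−y≈4.008016; I≈6.784547, D=e−e_prev≈3.995886; u=3/4·4.008016+1·6.784547+1/2·3.995886≈11.788503; next y=3/10·0.991984+1/4·11.788503≈3.244721
n=13: y≈3.244721, sp=5, e=sp−y≈1.755279; I≈8.539827, D=e−e_prev≈-2.252737; u=3/4·1.755279+1·8.539827+1/2·(-2.252737)≈8.729917; next y=3/10·3.244721+1/4·8.729917≈3.155896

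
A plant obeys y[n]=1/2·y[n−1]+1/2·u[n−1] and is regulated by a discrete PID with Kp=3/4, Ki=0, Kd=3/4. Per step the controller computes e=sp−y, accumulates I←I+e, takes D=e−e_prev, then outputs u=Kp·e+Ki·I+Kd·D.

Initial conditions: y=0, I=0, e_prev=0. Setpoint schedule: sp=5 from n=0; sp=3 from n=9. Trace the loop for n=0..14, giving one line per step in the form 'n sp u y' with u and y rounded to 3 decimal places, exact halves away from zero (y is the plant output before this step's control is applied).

(exact arithmetic carried between steps; '≈' marks a value shown rounded to 6 d.p. or computed from one; I and e_prev carry over from the previous line; the table rounds u and y to 3 d.p., halves away from zero)
n=0: y=0, sp=5, e=sp−y=5; I=5, D=e−e_prev=5; u=3/4·5+0·5+3/4·5=7.5; next y=1/2·0+1/2·7.5=3.75
n=1: y=3.75, sp=5, e=sp−y=1.25; I=6.25, D=e−e_prev=-3.75; u=3/4·1.25+0·6.25+3/4·(-3.75)=-1.875; next y=1/2·3.75+1/2·(-1.875)=0.9375
n=2: y=0.9375, sp=5, e=sp−y=4.0625; I=10.3125, D=e−e_prev=2.8125; u=3/4·4.0625+0·10.3125+3/4·2.8125=5.15625; next y=1/2·0.9375+1/2·5.15625=3.046875
n=3: y=3.046875, sp=5, e=sp−y=1.953125; I=12.265625, D=e−e_prev=-2.109375; u=3/4·1.953125+0·12.265625+3/4·(-2.109375)≈-0.117188; next y=1/2·3.046875+1/2·(-0.117188)≈1.464844
n=4: y≈1.464844, sp=5, e=sp−y≈3.535156; I≈15.800781, D=e−e_prev≈1.582031; u=3/4·3.535156+0·15.800781+3/4·1.582031≈3.837891; next y=1/2·1.464844+1/2·3.837891≈2.651367
n=5: y≈2.651367, sp=5, e=sp−y≈2.348633; I≈18.149414, D=e−e_prev≈-1.186523; u=3/4·2.348633+0·18.149414+3/4·(-1.186523)≈0.871582; next y=1/2·2.651367+1/2·0.871582≈1.761475
n=6: y≈1.761475, sp=5, e=sp−y≈3.238525; I≈21.387939, D=e−e_prev≈0.889893; u=3/4·3.238525+0·21.387939+3/4·0.889893≈3.096313; next y=1/2·1.761475+1/2·3.096313≈2.428894
n=7: y≈2.428894, sp=5, e=sp−y≈2.571106; I≈23.959045, D=e−e_prev≈-0.667419; u=3/4·2.571106+0·23.959045+3/4·(-0.667419)≈1.427765; next y=1/2·2.428894+1/2·1.427765≈1.928329
n=8: y≈1.928329, sp=5, e=sp−y≈3.071671; I≈27.030716, D=e−e_prev≈0.500565; u=3/4·3.071671+0·27.030716+3/4·0.500565≈2.679176; next y=1/2·1.928329+1/2·2.679176≈2.303753
n=9: y≈2.303753, sp=3, e=sp−y≈0.696247; I≈27.726963, D=e−e_prev≈-2.375423; u=3/4·0.696247+0·27.726963+3/4·(-2.375423)≈-1.259382; next y=1/2·2.303753+1/2·(-1.259382)≈0.522185
n=10: y≈0.522185, sp=3, e=sp−y≈2.477815; I≈30.204778, D=e−e_prev≈1.781568; u=3/4·2.477815+0·30.204778+3/4·1.781568≈3.194537; next y=1/2·0.522185+1/2·3.194537≈1.858361
n=11: y≈1.858361, sp=3, e=sp−y≈1.141639; I≈31.346417, D=e−e_prev≈-1.336176; u=3/4·1.141639+0·31.346417+3/4·(-1.336176)≈-0.145903; next y=1/2·1.858361+1/2·(-0.145903)≈0.856229
n=12: y≈0.856229, sp=3, e=sp−y≈2.143771; I≈33.490187, D=e−e_prev≈1.002132; u=3/4·2.143771+0·33.490187+3/4·1.002132≈2.359427; next y=1/2·0.856229+1/2·2.359427≈1.607828
n=13: y≈1.607828, sp=3, e=sp−y≈1.392172; I≈34.882359, D=e−e_prev≈-0.751599; u=3/4·1.392172+0·34.882359+3/4·(-0.751599)≈0.480430; next y=1/2·1.607828+1/2·0.480430≈1.044129
n=14: y≈1.044129, sp=3, e=sp−y≈1.955871; I≈36.838230, D=e−e_prev≈0.563699; u=3/4·1.955871+0·36.838230+3/4·0.563699≈1.889678; next y=1/2·1.044129+1/2·1.889678≈1.466903

0 5 7.500 0.000
1 5 -1.875 3.750
2 5 5.156 0.938
3 5 -0.117 3.047
4 5 3.838 1.465
5 5 0.872 2.651
6 5 3.096 1.761
7 5 1.428 2.429
8 5 2.679 1.928
9 3 -1.259 2.304
10 3 3.195 0.522
11 3 -0.146 1.858
12 3 2.359 0.856
13 3 0.480 1.608
14 3 1.890 1.044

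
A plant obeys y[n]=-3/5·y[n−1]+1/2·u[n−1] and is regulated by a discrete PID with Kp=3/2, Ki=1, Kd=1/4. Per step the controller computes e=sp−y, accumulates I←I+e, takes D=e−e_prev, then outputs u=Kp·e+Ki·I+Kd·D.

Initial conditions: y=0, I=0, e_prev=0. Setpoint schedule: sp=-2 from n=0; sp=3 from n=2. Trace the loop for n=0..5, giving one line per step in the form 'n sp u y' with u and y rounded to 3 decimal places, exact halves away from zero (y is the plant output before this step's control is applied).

(exact arithmetic carried between steps; '≈' marks a value shown rounded to 6 d.p. or computed from one; I and e_prev carry over from the previous line; the table rounds u and y to 3 d.p., halves away from zero)
n=0: y=0, sp=-2, e=sp−y=-2; I=-2, D=e−e_prev=-2; u=3/2·(-2)+1·(-2)+1/4·(-2)=-5.5; next y=-3/5·0+1/2·(-5.5)=-2.75
n=1: y=-2.75, sp=-2, e=sp−y=0.75; I=-1.25, D=e−e_prev=2.75; u=3/2·0.75+1·(-1.25)+1/4·2.75=0.5625; next y=-3/5·(-2.75)+1/2·0.5625=1.93125
n=2: y=1.93125, sp=3, e=sp−y=1.06875; I=-0.18125, D=e−e_prev=0.31875; u=3/2·1.06875+1·(-0.18125)+1/4·0.31875≈1.501563; next y=-3/5·1.93125+1/2·1.501563≈-0.407969
n=3: y≈-0.407969, sp=3, e=sp−y≈3.407969; I≈3.226719, D=e−e_prev≈2.339219; u=3/2·3.407969+1·3.226719+1/4·2.339219≈8.923477; next y=-3/5·(-0.407969)+1/2·8.923477≈4.706520
n=4: y≈4.706520, sp=3, e=sp−y≈-1.706520; I≈1.520199, D=e−e_prev≈-5.114488; u=3/2·(-1.706520)+1·1.520199+1/4·(-5.114488)≈-2.318202; next y=-3/5·4.706520+1/2·(-2.318202)≈-3.983013
n=5: y≈-3.983013, sp=3, e=sp−y≈6.983013; I≈8.503212, D=e−e_prev≈8.689532; u=3/2·6.983013+1·8.503212+1/4·8.689532≈21.150114; next y=-3/5·(-3.983013)+1/2·21.150114≈12.964865

0 -2 -5.500 0.000
1 -2 0.563 -2.750
2 3 1.502 1.931
3 3 8.923 -0.408
4 3 -2.318 4.707
5 3 21.150 -3.983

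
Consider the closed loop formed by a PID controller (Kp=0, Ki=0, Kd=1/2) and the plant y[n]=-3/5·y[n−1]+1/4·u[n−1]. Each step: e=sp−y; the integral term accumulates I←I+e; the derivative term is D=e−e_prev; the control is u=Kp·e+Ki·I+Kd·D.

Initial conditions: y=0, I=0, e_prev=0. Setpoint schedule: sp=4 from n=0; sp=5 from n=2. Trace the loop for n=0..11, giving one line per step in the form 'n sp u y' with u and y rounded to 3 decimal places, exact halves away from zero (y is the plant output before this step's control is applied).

0 4 2.000 0.000
1 4 -0.250 0.500
2 5 0.931 -0.363
3 5 -0.406 0.450
4 5 0.411 -0.372
5 5 -0.349 0.326
6 5 0.304 -0.283
7 5 -0.264 0.246
8 5 0.230 -0.213
9 5 -0.199 0.185
10 5 0.173 -0.161
11 5 -0.151 0.140

(exact arithmetic carried between steps; '≈' marks a value shown rounded to 6 d.p. or computed from one; I and e_prev carry over from the previous line; the table rounds u and y to 3 d.p., halves away from zero)
n=0: y=0, sp=4, e=sp−y=4; I=4, D=e−e_prev=4; u=0·4+0·4+1/2·4=2; next y=-3/5·0+1/4·2=0.5
n=1: y=0.5, sp=4, e=sp−y=3.5; I=7.5, D=e−e_prev=-0.5; u=0·3.5+0·7.5+1/2·(-0.5)=-0.25; next y=-3/5·0.5+1/4·(-0.25)=-0.3625
n=2: y=-0.3625, sp=5, e=sp−y=5.3625; I=12.8625, D=e−e_prev=1.8625; u=0·5.3625+0·12.8625+1/2·1.8625=0.93125; next y=-3/5·(-0.3625)+1/4·0.93125≈0.450313
n=3: y≈0.450313, sp=5, e=sp−y≈4.549688; I≈17.412188, D=e−e_prev≈-0.812813; u=0·4.549688+0·17.412188+1/2·(-0.812813)≈-0.406406; next y=-3/5·0.450313+1/4·(-0.406406)≈-0.371789
n=4: y≈-0.371789, sp=5, e=sp−y≈5.371789; I≈22.783977, D=e−e_prev≈0.822102; u=0·5.371789+0·22.783977+1/2·0.822102≈0.411051; next y=-3/5·(-0.371789)+1/4·0.411051≈0.325836
n=5: y≈0.325836, sp=5, e=sp−y≈4.674164; I≈27.458140, D=e−e_prev≈-0.697625; u=0·4.674164+0·27.458140+1/2·(-0.697625)≈-0.348813; next y=-3/5·0.325836+1/4·(-0.348813)≈-0.282705
n=6: y≈-0.282705, sp=5, e=sp−y≈5.282705; I≈32.740845, D=e−e_prev≈0.608541; u=0·5.282705+0·32.740845+1/2·0.608541≈0.304270; next y=-3/5·(-0.282705)+1/4·0.304270≈0.245691
n=7: y≈0.245691, sp=5, e=sp−y≈4.754309; I≈37.495155, D=e−e_prev≈-0.528395; u=0·4.754309+0·37.495155+1/2·(-0.528395)≈-0.264198; next y=-3/5·0.245691+1/4·(-0.264198)≈-0.213464
n=8: y≈-0.213464, sp=5, e=sp−y≈5.213464; I≈42.708618, D=e−e_prev≈0.459154; u=0·5.213464+0·42.708618+1/2·0.459154≈0.229577; next y=-3/5·(-0.213464)+1/4·0.229577≈0.185473
n=9: y≈0.185473, sp=5, e=sp−y≈4.814527; I≈47.523146, D=e−e_prev≈-0.398936; u=0·4.814527+0·47.523146+1/2·(-0.398936)≈-0.199468; next y=-3/5·0.185473+1/4·(-0.199468)≈-0.161151
n=10: y≈-0.161151, sp=5, e=sp−y≈5.161151; I≈52.684296, D=e−e_prev≈0.346623; u=0·5.161151+0·52.684296+1/2·0.346623≈0.173312; next y=-3/5·(-0.161151)+1/4·0.173312≈0.140018
n=11: y≈0.140018, sp=5, e=sp−y≈4.859982; I≈57.544278, D=e−e_prev≈-0.301169; u=0·4.859982+0·57.544278+1/2·(-0.301169)≈-0.150584; next y=-3/5·0.140018+1/4·(-0.150584)≈-0.121657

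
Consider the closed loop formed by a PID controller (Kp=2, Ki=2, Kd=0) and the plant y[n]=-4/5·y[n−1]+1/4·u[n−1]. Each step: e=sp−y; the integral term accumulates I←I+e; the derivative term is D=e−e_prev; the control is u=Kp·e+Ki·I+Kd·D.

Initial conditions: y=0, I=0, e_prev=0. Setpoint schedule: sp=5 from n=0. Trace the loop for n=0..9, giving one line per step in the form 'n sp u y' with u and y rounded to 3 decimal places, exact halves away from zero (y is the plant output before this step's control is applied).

(exact arithmetic carried between steps; '≈' marks a value shown rounded to 6 d.p. or computed from one; I and e_prev carry over from the previous line; the table rounds u and y to 3 d.p., halves away from zero)
n=0: y=0, sp=5, e=sp−y=5; I=5, D=e−e_prev=5; u=2·5+2·5+0·5=20; next y=-4/5·0+1/4·20=5
n=1: y=5, sp=5, e=sp−y=0; I=5, D=e−e_prev=-5; u=2·0+2·5+0·(-5)=10; next y=-4/5·5+1/4·10=-1.5
n=2: y=-1.5, sp=5, e=sp−y=6.5; I=11.5, D=e−e_prev=6.5; u=2·6.5+2·11.5+0·6.5=36; next y=-4/5·(-1.5)+1/4·36=10.2
n=3: y=10.2, sp=5, e=sp−y=-5.2; I=6.3, D=e−e_prev=-11.7; u=2·(-5.2)+2·6.3+0·(-11.7)=2.2; next y=-4/5·10.2+1/4·2.2=-7.61
n=4: y=-7.61, sp=5, e=sp−y=12.61; I=18.91, D=e−e_prev=17.81; u=2·12.61+2·18.91+0·17.81=63.04; next y=-4/5·(-7.61)+1/4·63.04=21.848
n=5: y=21.848, sp=5, e=sp−y=-16.848; I=2.062, D=e−e_prev=-29.458; u=2·(-16.848)+2·2.062+0·(-29.458)=-29.572; next y=-4/5·21.848+1/4·(-29.572)=-24.8714
n=6: y=-24.8714, sp=5, e=sp−y=29.8714; I=31.9334, D=e−e_prev=46.7194; u=2·29.8714+2·31.9334+0·46.7194=123.6096; next y=-4/5·(-24.8714)+1/4·123.6096=50.79952
n=7: y=50.79952, sp=5, e=sp−y=-45.79952; I=-13.86612, D=e−e_prev=-75.67092; u=2·(-45.79952)+2·(-13.86612)+0·(-75.67092)=-119.33128; next y=-4/5·50.79952+1/4·(-119.33128)=-70.472436
n=8: y=-70.472436, sp=5, e=sp−y=75.472436; I=61.606316, D=e−e_prev=121.271956; u=2·75.472436+2·61.606316+0·121.271956=274.157504; next y=-4/5·(-70.472436)+1/4·274.157504≈124.917325
n=9: y≈124.917325, sp=5, e=sp−y≈-119.917325; I≈-58.311009, D=e−e_prev≈-195.389761; u=2·(-119.917325)+2·(-58.311009)+0·(-195.389761)≈-356.456667; next y=-4/5·124.917325+1/4·(-356.456667)≈-189.048027

0 5 20.000 0.000
1 5 10.000 5.000
2 5 36.000 -1.500
3 5 2.200 10.200
4 5 63.040 -7.610
5 5 -29.572 21.848
6 5 123.610 -24.871
7 5 -119.331 50.800
8 5 274.158 -70.472
9 5 -356.457 124.917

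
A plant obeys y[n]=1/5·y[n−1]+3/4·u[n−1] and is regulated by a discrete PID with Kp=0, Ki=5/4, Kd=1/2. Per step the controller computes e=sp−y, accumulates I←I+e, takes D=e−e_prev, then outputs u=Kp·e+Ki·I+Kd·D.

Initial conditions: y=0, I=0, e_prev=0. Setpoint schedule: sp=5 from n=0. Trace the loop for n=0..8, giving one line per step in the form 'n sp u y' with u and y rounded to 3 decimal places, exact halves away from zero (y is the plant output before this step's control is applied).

0 5 8.750 0.000
1 5 1.016 6.563
2 5 10.198 2.074
3 5 1.130 8.064
4 5 10.101 2.460
5 5 0.661 8.068
6 5 10.057 2.109
7 5 0.444 7.965
8 5 10.234 1.926

(exact arithmetic carried between steps; '≈' marks a value shown rounded to 6 d.p. or computed from one; I and e_prev carry over from the previous line; the table rounds u and y to 3 d.p., halves away from zero)
n=0: y=0, sp=5, e=sp−y=5; I=5, D=e−e_prev=5; u=0·5+5/4·5+1/2·5=8.75; next y=1/5·0+3/4·8.75=6.5625
n=1: y=6.5625, sp=5, e=sp−y=-1.5625; I=3.4375, D=e−e_prev=-6.5625; u=0·(-1.5625)+5/4·3.4375+1/2·(-6.5625)=1.015625; next y=1/5·6.5625+3/4·1.015625≈2.074219
n=2: y≈2.074219, sp=5, e=sp−y≈2.925781; I≈6.363281, D=e−e_prev≈4.488281; u=0·2.925781+5/4·6.363281+1/2·4.488281≈10.198242; next y=1/5·2.074219+3/4·10.198242≈8.063525
n=3: y≈8.063525, sp=5, e=sp−y≈-3.063525; I≈3.299756, D=e−e_prev≈-5.989307; u=0·(-3.063525)+5/4·3.299756+1/2·(-5.989307)≈1.130042; next y=1/5·8.063525+3/4·1.130042≈2.460236
n=4: y≈2.460236, sp=5, e=sp−y≈2.539764; I≈5.839520, D=e−e_prev≈5.603289; u=0·2.539764+5/4·5.839520+1/2·5.603289≈10.101044; next y=1/5·2.460236+3/4·10.101044≈8.067830
n=5: y≈8.067830, sp=5, e=sp−y≈-3.067830; I≈2.771689, D=e−e_prev≈-5.607594; u=0·(-3.067830)+5/4·2.771689+1/2·(-5.607594)≈0.660815; next y=1/5·8.067830+3/4·0.660815≈2.109177
n=6: y≈2.109177, sp=5, e=sp−y≈2.890823; I≈5.662512, D=e−e_prev≈5.958653; u=0·2.890823+5/4·5.662512+1/2·5.958653≈10.057467; next y=1/5·2.109177+3/4·10.057467≈7.964936
n=7: y≈7.964936, sp=5, e=sp−y≈-2.964936; I≈2.697577, D=e−e_prev≈-5.855759; u=0·(-2.964936)+5/4·2.697577+1/2·(-5.855759)≈0.444091; next y=1/5·7.964936+3/4·0.444091≈1.926056
n=8: y≈1.926056, sp=5, e=sp−y≈3.073944; I≈5.771521, D=e−e_prev≈6.038880; u=0·3.073944+5/4·5.771521+1/2·6.038880≈10.233841; next y=1/5·1.926056+3/4·10.233841≈8.060592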